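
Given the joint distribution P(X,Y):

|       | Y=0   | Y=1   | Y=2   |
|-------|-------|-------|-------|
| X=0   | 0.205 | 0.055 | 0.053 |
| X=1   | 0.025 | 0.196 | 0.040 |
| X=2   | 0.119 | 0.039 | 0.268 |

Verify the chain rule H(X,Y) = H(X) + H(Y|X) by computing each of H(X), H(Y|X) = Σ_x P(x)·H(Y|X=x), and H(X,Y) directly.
H(X) = 1.5547 bits, H(Y|X) = 1.2054 bits, H(X,Y) = 2.7602 bits

Marginal of X (row sums):
  P(X=0) = 0.205 + 0.055 + 0.053 = 0.313
  P(X=1) = 0.025 + 0.196 + 0.040 = 0.261
  P(X=2) = 0.119 + 0.039 + 0.268 = 0.426
H(X) = -[0.313·log₂(0.313) + 0.261·log₂(0.261) + 0.426·log₂(0.426)]
  = 0.524515 + 0.505786 + 0.524438 = 1.5547 bits

H(Y|X) = Σ_x P(x)·H(Y|X=x):
  X=0: P(X=0) = 0.313, P(Y|X=0) = (205/313, 55/313, 53/313) → H(Y|X=0) = 1.274530
  X=1: P(X=1) = 0.261, P(Y|X=1) = (25/261, 196/261, 40/261) → H(Y|X=1) = 1.049145
  X=2: P(X=2) = 0.426, P(Y|X=2) = (119/426, 13/142, 134/213) → H(Y|X=2) = 1.250377
H(Y|X) = 0.313·1.274530 + 0.261·1.049145 + 0.426·1.250377 = 1.2054 bits

H(X,Y) = -Σ_{x,y} P(x,y) log₂ P(x,y). Per-cell terms -P(x,y)·log₂P(x,y):
  X=0: 0.468692, 0.230143, 0.224607
  X=1: 0.133048, 0.460811, 0.185754
  X=2: 0.365445, 0.182535, 0.509118
Sum of the 9 terms: H(X,Y) = 2.7602 bits

Chain rule check:
  H(X) + H(Y|X) = 1.5547 + 1.2054 = 2.7601 bits
  H(X,Y) = 2.7602 bits
✓ Chain rule verified (Δ = 0.0001 is 4-dp rounding noise: each of the three values was rounded independently).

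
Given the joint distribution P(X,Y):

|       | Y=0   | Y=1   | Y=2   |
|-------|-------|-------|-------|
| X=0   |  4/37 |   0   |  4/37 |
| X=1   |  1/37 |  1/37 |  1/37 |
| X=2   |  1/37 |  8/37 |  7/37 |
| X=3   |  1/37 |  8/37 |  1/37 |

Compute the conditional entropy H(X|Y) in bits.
1.4484 bits

H(X|Y) = H(X,Y) - H(Y)

H(X,Y) = -Σ_{x,y} P(x,y) log₂ P(x,y). Per-cell terms -P(x,y)·log₂P(x,y):
  X=0: 0.3469679, 0.0000000, 0.3469679
  X=1: 0.1407960, 0.1407960, 0.1407960
  X=2: 0.1407960, 0.4777196, 0.4544511
  X=3: 0.1407960, 0.4777196, 0.1407960
  (cells with P = 0 contribute 0)
Sum of the 12 terms: H(X,Y) = 2.948602 bits

Marginal of Y (column sums):
  P(Y=0) = 4/37 + 1/37 + 1/37 + 1/37 = 7/37
  P(Y=1) = 0 + 1/37 + 8/37 + 8/37 = 17/37
  P(Y=2) = 4/37 + 1/37 + 7/37 + 1/37 = 13/37
H(Y) = -[(7/37)·log₂(7/37) + (17/37)·log₂(17/37) + (13/37)·log₂(13/37)]
  = 0.4544511 + 0.5155092 + 0.5301940 = 1.500154 bits

H(X|Y) = H(X,Y) - H(Y) = 2.948602 - 1.500154 = 1.4484 bits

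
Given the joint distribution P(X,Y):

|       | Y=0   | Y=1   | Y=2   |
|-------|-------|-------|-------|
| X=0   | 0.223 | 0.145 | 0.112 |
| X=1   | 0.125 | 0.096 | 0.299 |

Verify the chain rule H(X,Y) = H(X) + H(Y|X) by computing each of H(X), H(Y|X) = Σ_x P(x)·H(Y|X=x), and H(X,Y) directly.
H(X) = 0.9988 bits, H(Y|X) = 1.4620 bits, H(X,Y) = 2.4608 bits

Marginal of X (row sums):
  P(X=0) = 0.223 + 0.145 + 0.112 = 0.480
  P(X=1) = 0.125 + 0.096 + 0.299 = 0.520
H(X) = -[0.480·log₂(0.480) + 0.520·log₂(0.520)]
  = 0.508269 + 0.490577 = 0.9988 bits

H(Y|X) = Σ_x P(x)·H(Y|X=x):
  X=0: P(X=0) = 0.480, P(Y|X=0) = (223/480, 29/96, 7/30) → H(Y|X=0) = 1.525409
  X=1: P(X=1) = 0.520, P(Y|X=1) = (25/104, 12/65, 23/40) → H(Y|X=1) = 1.403414
H(Y|X) = 0.480·1.525409 + 0.520·1.403414 = 1.4620 bits

H(X,Y) = -Σ_{x,y} P(x,y) log₂ P(x,y). Per-cell terms -P(x,y)·log₂P(x,y):
  X=0: 0.482769, 0.403952, 0.353744
  X=1: 0.375000, 0.324559, 0.520793
Sum of the 6 terms: H(X,Y) = 2.4608 bits

Chain rule check:
  H(X) + H(Y|X) = 0.9988 + 1.4620 = 2.4608 bits
  H(X,Y) = 2.4608 bits
✓ Chain rule verified.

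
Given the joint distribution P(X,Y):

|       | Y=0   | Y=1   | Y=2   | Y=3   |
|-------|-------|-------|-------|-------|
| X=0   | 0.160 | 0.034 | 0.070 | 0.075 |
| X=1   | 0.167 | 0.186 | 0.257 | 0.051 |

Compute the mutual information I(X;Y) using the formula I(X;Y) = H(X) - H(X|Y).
0.0927 bits

I(X;Y) = H(X) - H(X|Y)

Marginal of X (row sums):
  P(X=0) = 0.160 + 0.034 + 0.070 + 0.075 = 0.339
  P(X=1) = 0.167 + 0.186 + 0.257 + 0.051 = 0.661
H(X) = -[0.339·log₂(0.339) + 0.661·log₂(0.661)]
  = 0.5291 + 0.3948 = 0.9239 bits

Marginal of Y (column sums):
  P(Y=0) = 0.160 + 0.167 = 0.327
  P(Y=1) = 0.034 + 0.186 = 0.220
  P(Y=2) = 0.070 + 0.257 = 0.327
  P(Y=3) = 0.075 + 0.051 = 0.126
H(X|Y) = Σ_y P(y)·H(X|Y=y):
  Y=0: P(Y=0) = 0.327, P(X|Y=0) = (160/327, 167/327) → H(X|Y=0) = 0.9997
  Y=1: P(Y=1) = 0.220, P(X|Y=1) = (17/110, 93/110) → H(X|Y=1) = 0.6211
  Y=2: P(Y=2) = 0.327, P(X|Y=2) = (70/327, 257/327) → H(X|Y=2) = 0.7492
  Y=3: P(Y=3) = 0.126, P(X|Y=3) = (25/42, 17/42) → H(X|Y=3) = 0.9737
H(X|Y) = 0.327·0.9997 + 0.220·0.6211 + 0.327·0.7492 + 0.126·0.9737 = 0.8312 bits

I(X;Y) = H(X) - H(X|Y) = 0.9239 - 0.8312 = 0.0927 bits

Cross-check via I(X;Y) = H(X) + H(Y) - H(X,Y): computing H(Y) from the column sums and H(X,Y) from the 8 cells in the same way gives H(Y) = 1.9118 bits and H(X,Y) = 2.7430 bits, so
I(X;Y) = 0.9239 + 1.9118 - 2.7430 = 0.0927 bits ✓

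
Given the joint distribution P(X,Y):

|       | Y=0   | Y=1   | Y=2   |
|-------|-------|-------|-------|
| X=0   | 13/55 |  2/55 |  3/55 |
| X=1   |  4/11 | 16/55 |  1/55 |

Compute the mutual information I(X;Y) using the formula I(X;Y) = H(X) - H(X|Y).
0.1080 bits

I(X;Y) = H(X) - H(X|Y)

Marginal of X (row sums):
  P(X=0) = 13/55 + 2/55 + 3/55 = 18/55
  P(X=1) = 4/11 + 16/55 + 1/55 = 37/55
H(X) = -[(18/55)·log₂(18/55) + (37/55)·log₂(37/55)]
  = 0.52738 + 0.38474 = 0.91212 bits

Marginal of Y (column sums):
  P(Y=0) = 13/55 + 4/11 = 3/5
  P(Y=1) = 2/55 + 16/55 = 18/55
  P(Y=2) = 3/55 + 1/55 = 4/55
H(X|Y) = Σ_y P(y)·H(X|Y=y):
  Y=0: P(Y=0) = 3/5, P(X|Y=0) = (13/33, 20/33) → H(X|Y=0) = 0.96729
  Y=1: P(Y=1) = 18/55, P(X|Y=1) = (1/9, 8/9) → H(X|Y=1) = 0.50326
  Y=2: P(Y=2) = 4/55, P(X|Y=2) = (3/4, 1/4) → H(X|Y=2) = 0.81128
H(X|Y) = (3/5)·0.96729 + (18/55)·0.50326 + (4/55)·0.81128 = 0.80408 bits

I(X;Y) = H(X) - H(X|Y) = 0.91212 - 0.80408 = 0.1080 bits

Cross-check via I(X;Y) = H(X) + H(Y) - H(X,Y): computing H(Y) from the column sums and H(X,Y) from the 6 cells in the same way gives H(Y) = 1.24457 bits and H(X,Y) = 2.04865 bits, so
I(X;Y) = 0.91212 + 1.24457 - 2.04865 = 0.1080 bits ✓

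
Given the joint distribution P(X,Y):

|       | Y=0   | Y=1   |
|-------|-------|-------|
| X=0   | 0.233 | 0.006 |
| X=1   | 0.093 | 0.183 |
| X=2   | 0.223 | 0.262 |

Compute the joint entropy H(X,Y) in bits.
2.2900 bits

H(X,Y) = -Σ_{x,y} P(x,y) log₂ P(x,y). Per-cell terms -P(x,y)·log₂P(x,y):
  X=0: 0.489672, 0.044285
  X=1: 0.318676, 0.448365
  X=2: 0.482769, 0.506279
Sum of the 6 terms: H(X,Y) = 2.2900 bits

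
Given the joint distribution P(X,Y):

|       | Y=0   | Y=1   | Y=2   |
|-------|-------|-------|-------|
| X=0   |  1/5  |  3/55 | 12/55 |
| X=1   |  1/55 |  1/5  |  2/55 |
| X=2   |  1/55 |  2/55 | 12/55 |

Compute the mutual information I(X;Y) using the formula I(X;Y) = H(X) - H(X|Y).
0.3717 bits

I(X;Y) = H(X) - H(X|Y)

Marginal of X (row sums):
  P(X=0) = 1/5 + 3/55 + 12/55 = 26/55
  P(X=1) = 1/55 + 1/5 + 2/55 = 14/55
  P(X=2) = 1/55 + 2/55 + 12/55 = 3/11
H(X) = -[(26/55)·log₂(26/55) + (14/55)·log₂(14/55) + (3/11)·log₂(3/11)]
  = 0.51098 + 0.50247 + 0.51122 = 1.52467 bits

Marginal of Y (column sums):
  P(Y=0) = 1/5 + 1/55 + 1/55 = 13/55
  P(Y=1) = 3/55 + 1/5 + 2/55 = 16/55
  P(Y=2) = 12/55 + 2/55 + 12/55 = 26/55
H(X|Y) = Σ_y P(y)·H(X|Y=y):
  Y=0: P(Y=0) = 13/55, P(X|Y=0) = (11/13, 1/13, 1/13) → H(X|Y=0) = 0.77323
  Y=1: P(Y=1) = 16/55, P(X|Y=1) = (3/16, 11/16, 1/8) → H(X|Y=1) = 1.19946
  Y=2: P(Y=2) = 26/55, P(X|Y=2) = (6/13, 1/13, 6/13) → H(X|Y=2) = 1.31432
H(X|Y) = (13/55)·0.77323 + (16/55)·1.19946 + (26/55)·1.31432 = 1.15301 bits

I(X;Y) = H(X) - H(X|Y) = 1.52467 - 1.15301 = 0.3717 bits

Cross-check via I(X;Y) = H(X) + H(Y) - H(X,Y): computing H(Y) from the column sums and H(X,Y) from the 9 cells in the same way gives H(Y) = 1.52105 bits and H(X,Y) = 2.67406 bits, so
I(X;Y) = 1.52467 + 1.52105 - 2.67406 = 0.3717 bits ✓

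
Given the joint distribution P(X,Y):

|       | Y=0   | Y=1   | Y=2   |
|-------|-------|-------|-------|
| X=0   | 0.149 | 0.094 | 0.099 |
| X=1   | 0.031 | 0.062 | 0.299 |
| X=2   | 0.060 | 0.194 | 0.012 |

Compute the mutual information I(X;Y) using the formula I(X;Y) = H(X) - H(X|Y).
0.3547 bits

I(X;Y) = H(X) - H(X|Y)

Marginal of X (row sums):
  P(X=0) = 0.149 + 0.094 + 0.099 = 0.342
  P(X=1) = 0.031 + 0.062 + 0.299 = 0.392
  P(X=2) = 0.060 + 0.194 + 0.012 = 0.266
H(X) = -[0.342·log₂(0.342) + 0.392·log₂(0.392) + 0.266·log₂(0.266)]
  = 0.529393 + 0.529621 + 0.508193 = 1.56721 bits

Marginal of Y (column sums):
  P(Y=0) = 0.149 + 0.031 + 0.060 = 0.240
  P(Y=1) = 0.094 + 0.062 + 0.194 = 0.350
  P(Y=2) = 0.099 + 0.299 + 0.012 = 0.410
H(X|Y) = Σ_y P(y)·H(X|Y=y):
  Y=0: P(Y=0) = 0.240, P(X|Y=0) = (149/240, 31/240, 1/4) → H(X|Y=0) = 1.308350
  Y=1: P(Y=1) = 0.350, P(X|Y=1) = (47/175, 31/175, 97/175) → H(X|Y=1) = 1.423569
  Y=2: P(Y=2) = 0.410, P(X|Y=2) = (99/410, 299/410, 6/205) → H(X|Y=2) = 0.976304
H(X|Y) = 0.240·1.308350 + 0.350·1.423569 + 0.410·0.976304 = 1.21254 bits

I(X;Y) = H(X) - H(X|Y) = 1.56721 - 1.21254 = 0.3547 bits

Cross-check via I(X;Y) = H(X) + H(Y) - H(X,Y): computing H(Y) from the column sums and H(X,Y) from the 9 cells in the same way gives H(Y) = 1.55162 bits and H(X,Y) = 2.76416 bits, so
I(X;Y) = 1.56721 + 1.55162 - 2.76416 = 0.3547 bits ✓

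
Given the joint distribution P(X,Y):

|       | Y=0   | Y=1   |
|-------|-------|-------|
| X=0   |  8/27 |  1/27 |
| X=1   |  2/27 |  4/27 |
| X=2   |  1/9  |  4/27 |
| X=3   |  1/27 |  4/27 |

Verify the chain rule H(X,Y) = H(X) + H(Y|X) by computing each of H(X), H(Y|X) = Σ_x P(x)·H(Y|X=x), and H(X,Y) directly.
H(X) = 1.9660 bits, H(Y|X) = 0.7609 bits, H(X,Y) = 2.7269 bits

Marginal of X (row sums):
  P(X=0) = 8/27 + 1/27 = 1/3
  P(X=1) = 2/27 + 4/27 = 2/9
  P(X=2) = 1/9 + 4/27 = 7/27
  P(X=3) = 1/27 + 4/27 = 5/27
H(X) = -[(1/3)·log₂(1/3) + (2/9)·log₂(2/9) + (7/27)·log₂(7/27) + (5/27)·log₂(5/27)]
  = 0.52832 + 0.48221 + 0.50492 + 0.45055 = 1.9660 bits

H(Y|X) = Σ_x P(x)·H(Y|X=x):
  X=0: P(X=0) = 1/3, P(Y|X=0) = (8/9, 1/9) → H(Y|X=0) = 0.50326
  X=1: P(X=1) = 2/9, P(Y|X=1) = (1/3, 2/3) → H(Y|X=1) = 0.91830
  X=2: P(X=2) = 7/27, P(Y|X=2) = (3/7, 4/7) → H(Y|X=2) = 0.98523
  X=3: P(X=3) = 5/27, P(Y|X=3) = (1/5, 4/5) → H(Y|X=3) = 0.72193
H(Y|X) = (1/3)·0.50326 + (2/9)·0.91830 + (7/27)·0.98523 + (5/27)·0.72193 = 0.7609 bits

H(X,Y) = -Σ_{x,y} P(x,y) log₂ P(x,y). Per-cell terms -P(x,y)·log₂P(x,y):
  X=0: 0.51997, 0.17611
  X=1: 0.27814, 0.40813
  X=2: 0.35221, 0.40813
  X=3: 0.17611, 0.40813
Sum of the 8 terms: H(X,Y) = 2.7269 bits

Chain rule check:
  H(X) + H(Y|X) = 1.9660 + 0.7609 = 2.7269 bits
  H(X,Y) = 2.7269 bits
✓ Chain rule verified.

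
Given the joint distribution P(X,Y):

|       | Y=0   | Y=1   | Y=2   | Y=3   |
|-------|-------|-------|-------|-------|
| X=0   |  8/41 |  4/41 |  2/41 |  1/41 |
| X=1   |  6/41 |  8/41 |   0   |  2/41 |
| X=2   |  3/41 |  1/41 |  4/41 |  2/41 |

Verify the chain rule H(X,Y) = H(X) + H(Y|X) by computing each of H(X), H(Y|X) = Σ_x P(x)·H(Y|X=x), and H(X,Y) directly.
H(X) = 1.5570 bits, H(Y|X) = 1.5990 bits, H(X,Y) = 3.1560 bits

Marginal of X (row sums):
  P(X=0) = 8/41 + 4/41 + 2/41 + 1/41 = 15/41
  P(X=1) = 6/41 + 8/41 + 0 + 2/41 = 16/41
  P(X=2) = 3/41 + 1/41 + 4/41 + 2/41 = 10/41
H(X) = -[(15/41)·log₂(15/41) + (16/41)·log₂(16/41) + (10/41)·log₂(10/41)]
  = 0.53073 + 0.52978 + 0.49649 = 1.5570 bits

H(Y|X) = Σ_x P(x)·H(Y|X=x):
  X=0: P(X=0) = 15/41, P(Y|X=0) = (8/15, 4/15, 2/15, 1/15) → H(Y|X=0) = 1.64022
  X=1: P(X=1) = 16/41, P(Y|X=1) = (3/8, 1/2, 0, 1/8) → H(Y|X=1) = 1.40564
  X=2: P(X=2) = 10/41, P(Y|X=2) = (3/10, 1/10, 2/5, 1/5) → H(Y|X=2) = 1.84644
H(Y|X) = (15/41)·1.64022 + (16/41)·1.40564 + (10/41)·1.84644 = 1.5990 bits

H(X,Y) = -Σ_{x,y} P(x,y) log₂ P(x,y). Per-cell terms -P(x,y)·log₂P(x,y):
  X=0: 0.46001, 0.32757, 0.21256, 0.13067
  X=1: 0.40574, 0.46001, 0.00000, 0.21256
  X=2: 0.27604, 0.13067, 0.32757, 0.21256
  (cells with P = 0 contribute 0)
Sum of the 12 terms: H(X,Y) = 3.1560 bits

Chain rule check:
  H(X) + H(Y|X) = 1.5570 + 1.5990 = 3.1560 bits
  H(X,Y) = 3.1560 bits
✓ Chain rule verified.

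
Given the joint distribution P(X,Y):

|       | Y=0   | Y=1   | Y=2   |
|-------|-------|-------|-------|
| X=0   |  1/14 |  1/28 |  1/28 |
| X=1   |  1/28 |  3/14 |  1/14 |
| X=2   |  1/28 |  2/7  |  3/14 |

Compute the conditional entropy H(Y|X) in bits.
1.2898 bits

H(Y|X) = H(X,Y) - H(X)

H(X,Y) = -Σ_{x,y} P(x,y) log₂ P(x,y). Per-cell terms -P(x,y)·log₂P(x,y):
  X=0: 0.27195392, 0.17169125, 0.17169125
  X=1: 0.17169125, 0.47622695, 0.27195392
  X=2: 0.17169125, 0.51638712, 0.47622695
Sum of the 9 terms: H(X,Y) = 2.6995139 bits

Marginal of X (row sums):
  P(X=0) = 1/14 + 1/28 + 1/28 = 1/7
  P(X=1) = 1/28 + 3/14 + 1/14 = 9/28
  P(X=2) = 1/28 + 2/7 + 3/14 = 15/28
H(X) = -[(1/7)·log₂(1/7) + (9/28)·log₂(9/28) + (15/28)·log₂(15/28)]
  = 0.40105070 + 0.52631676 + 0.48239160 = 1.4097591 bits

H(Y|X) = H(X,Y) - H(X) = 2.6995139 - 1.4097591 = 1.2898 bits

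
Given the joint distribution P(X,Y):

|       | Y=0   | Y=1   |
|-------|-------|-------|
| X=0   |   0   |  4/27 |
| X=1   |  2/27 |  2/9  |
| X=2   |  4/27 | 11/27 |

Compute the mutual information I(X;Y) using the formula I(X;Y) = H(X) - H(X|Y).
0.0590 bits

I(X;Y) = H(X) - H(X|Y)

Marginal of X (row sums):
  P(X=0) = 0 + 4/27 = 4/27
  P(X=1) = 2/27 + 2/9 = 8/27
  P(X=2) = 4/27 + 11/27 = 5/9
H(X) = -[(4/27)·log₂(4/27) + (8/27)·log₂(8/27) + (5/9)·log₂(5/9)]
  = 0.4081 + 0.5200 + 0.4711 = 1.3992 bits

Marginal of Y (column sums):
  P(Y=0) = 0 + 2/27 + 4/27 = 2/9
  P(Y=1) = 4/27 + 2/9 + 11/27 = 7/9
H(X|Y) = Σ_y P(y)·H(X|Y=y):
  Y=0: P(Y=0) = 2/9, P(X|Y=0) = (0, 1/3, 2/3) → H(X|Y=0) = 0.9183
  Y=1: P(Y=1) = 7/9, P(X|Y=1) = (4/21, 2/7, 11/21) → H(X|Y=1) = 1.4607
H(X|Y) = (2/9)·0.9183 + (7/9)·1.4607 = 1.3402 bits

I(X;Y) = H(X) - H(X|Y) = 1.3992 - 1.3402 = 0.0590 bits

Cross-check via I(X;Y) = H(X) + H(Y) - H(X,Y): computing H(Y) from the column sums and H(X,Y) from the 6 cells in the same way gives H(Y) = 0.7642 bits and H(X,Y) = 2.1044 bits, so
I(X;Y) = 1.3992 + 0.7642 - 2.1044 = 0.0590 bits ✓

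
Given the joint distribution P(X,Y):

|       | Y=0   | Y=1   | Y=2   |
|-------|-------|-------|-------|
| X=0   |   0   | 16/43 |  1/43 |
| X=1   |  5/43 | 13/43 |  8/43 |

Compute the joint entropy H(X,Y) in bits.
1.9910 bits

H(X,Y) = -Σ_{x,y} P(x,y) log₂ P(x,y). Per-cell terms -P(x,y)·log₂P(x,y):
  X=0: 0.00000, 0.53070, 0.12619
  X=1: 0.36097, 0.52176, 0.45140
  (cells with P = 0 contribute 0)
Sum of the 6 terms: H(X,Y) = 1.9910 bits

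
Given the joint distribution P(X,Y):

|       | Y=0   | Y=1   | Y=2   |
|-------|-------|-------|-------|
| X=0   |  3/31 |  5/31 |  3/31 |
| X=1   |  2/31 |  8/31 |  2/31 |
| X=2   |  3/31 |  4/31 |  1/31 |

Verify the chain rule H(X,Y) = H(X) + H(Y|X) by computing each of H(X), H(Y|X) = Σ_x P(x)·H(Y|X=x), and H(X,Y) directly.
H(X) = 1.5647 bits, H(Y|X) = 1.3935 bits, H(X,Y) = 2.9583 bits

Marginal of X (row sums):
  P(X=0) = 3/31 + 5/31 + 3/31 = 11/31
  P(X=1) = 2/31 + 8/31 + 2/31 = 12/31
  P(X=2) = 3/31 + 4/31 + 1/31 = 8/31
H(X) = -[(11/31)·log₂(11/31) + (12/31)·log₂(12/31) + (8/31)·log₂(8/31)]
  = 0.530400 + 0.530026 + 0.504309 = 1.5647 bits

H(Y|X) = Σ_x P(x)·H(Y|X=x):
  X=0: P(X=0) = 11/31, P(Y|X=0) = (3/11, 5/11, 3/11) → H(Y|X=0) = 1.539485
  X=1: P(X=1) = 12/31, P(Y|X=1) = (1/6, 2/3, 1/6) → H(Y|X=1) = 1.251629
  X=2: P(X=2) = 8/31, P(Y|X=2) = (3/8, 1/2, 1/8) → H(Y|X=2) = 1.405639
H(Y|X) = (11/31)·1.539485 + (12/31)·1.251629 + (8/31)·1.405639 = 1.3935 bits

H(X,Y) = -Σ_{x,y} P(x,y) log₂ P(x,y). Per-cell terms -P(x,y)·log₂P(x,y):
  X=0: 0.326055, 0.424559, 0.326055
  X=1: 0.255109, 0.504309, 0.255109
  X=2: 0.326055, 0.381187, 0.159813
Sum of the 9 terms: H(X,Y) = 2.9583 bits

Chain rule check:
  H(X) + H(Y|X) = 1.5647 + 1.3935 = 2.9582 bits
  H(X,Y) = 2.9583 bits
✓ Chain rule verified (Δ = 0.0001 is 4-dp rounding noise: each of the three values was rounded independently).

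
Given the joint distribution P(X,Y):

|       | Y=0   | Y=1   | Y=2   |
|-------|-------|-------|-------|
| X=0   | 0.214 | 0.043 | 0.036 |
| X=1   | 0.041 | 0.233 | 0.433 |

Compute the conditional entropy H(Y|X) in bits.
1.1728 bits

H(Y|X) = H(X,Y) - H(X)

H(X,Y) = -Σ_{x,y} P(x,y) log₂ P(x,y). Per-cell terms -P(x,y)·log₂P(x,y):
  X=0: 0.476004, 0.195199, 0.172651
  X=1: 0.188938, 0.489672, 0.522874
Sum of the 6 terms: H(X,Y) = 2.045338 bits

Marginal of X (row sums):
  P(X=0) = 0.214 + 0.043 + 0.036 = 0.293
  P(X=1) = 0.041 + 0.233 + 0.433 = 0.707
H(X) = -[0.293·log₂(0.293) + 0.707·log₂(0.707)]
  = 0.518911 + 0.353654 = 0.872565 bits

H(Y|X) = H(X,Y) - H(X) = 2.045338 - 0.872565 = 1.1728 bits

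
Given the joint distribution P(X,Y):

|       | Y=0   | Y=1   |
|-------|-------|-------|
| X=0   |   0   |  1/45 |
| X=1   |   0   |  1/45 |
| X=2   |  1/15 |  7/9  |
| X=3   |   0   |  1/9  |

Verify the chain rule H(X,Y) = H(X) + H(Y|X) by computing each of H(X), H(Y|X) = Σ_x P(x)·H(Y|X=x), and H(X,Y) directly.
H(X) = 0.8023 bits, H(Y|X) = 0.3365 bits, H(X,Y) = 1.1388 bits

Marginal of X (row sums):
  P(X=0) = 0 + 1/45 = 1/45
  P(X=1) = 0 + 1/45 = 1/45
  P(X=2) = 1/15 + 7/9 = 38/45
  P(X=3) = 0 + 1/9 = 1/9
H(X) = -[(1/45)·log₂(1/45) + (1/45)·log₂(1/45) + (38/45)·log₂(38/45) + (1/9)·log₂(1/9)]
  = 0.122041 + 0.122041 + 0.205982 + 0.352214 = 0.8023 bits

H(Y|X) = Σ_x P(x)·H(Y|X=x):
  X=0: P(X=0) = 1/45, P(Y|X=0) = (0, 1) → H(Y|X=0) = 0.000000
  X=1: P(X=1) = 1/45, P(Y|X=1) = (0, 1) → H(Y|X=1) = 0.000000
  X=2: P(X=2) = 38/45, P(Y|X=2) = (3/38, 35/38) → H(Y|X=2) = 0.398459
  X=3: P(X=3) = 1/9, P(Y|X=3) = (0, 1) → H(Y|X=3) = 0.000000
H(Y|X) = (1/45)·0.000000 + (1/45)·0.000000 + (38/45)·0.398459 + (1/9)·0.000000 = 0.3365 bits

H(X,Y) = -Σ_{x,y} P(x,y) log₂ P(x,y). Per-cell terms -P(x,y)·log₂P(x,y):
  X=0: 0.000000, 0.122041
  X=1: 0.000000, 0.122041
  X=2: 0.260459, 0.281999
  X=3: 0.000000, 0.352214
  (cells with P = 0 contribute 0)
Sum of the 8 terms: H(X,Y) = 1.1388 bits

Chain rule check:
  H(X) + H(Y|X) = 0.8023 + 0.3365 = 1.1388 bits
  H(X,Y) = 1.1388 bits
✓ Chain rule verified.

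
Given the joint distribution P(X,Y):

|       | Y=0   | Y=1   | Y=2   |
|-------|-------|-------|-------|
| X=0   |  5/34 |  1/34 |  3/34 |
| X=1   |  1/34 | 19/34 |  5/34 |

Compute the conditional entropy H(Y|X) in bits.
1.0571 bits

H(Y|X) = H(X,Y) - H(X)

H(X,Y) = -Σ_{x,y} P(x,y) log₂ P(x,y). Per-cell terms -P(x,y)·log₂P(x,y):
  X=0: 0.40670, 0.14963, 0.30904
  X=1: 0.14963, 0.46915, 0.40670
Sum of the 6 terms: H(X,Y) = 1.89085 bits

Marginal of X (row sums):
  P(X=0) = 5/34 + 1/34 + 3/34 = 9/34
  P(X=1) = 1/34 + 19/34 + 5/34 = 25/34
H(X) = -[(9/34)·log₂(9/34) + (25/34)·log₂(25/34)]
  = 0.50758 + 0.32618 = 0.83376 bits

H(Y|X) = H(X,Y) - H(X) = 1.89085 - 0.83376 = 1.0571 bits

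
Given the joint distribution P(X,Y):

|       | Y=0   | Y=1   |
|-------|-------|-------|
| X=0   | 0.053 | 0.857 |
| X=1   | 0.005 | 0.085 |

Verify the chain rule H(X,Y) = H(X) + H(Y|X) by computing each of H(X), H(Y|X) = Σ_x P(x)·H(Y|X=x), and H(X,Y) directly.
H(X) = 0.4365 bits, H(Y|X) = 0.3194 bits, H(X,Y) = 0.7559 bits

Marginal of X (row sums):
  P(X=0) = 0.053 + 0.857 = 0.910
  P(X=1) = 0.005 + 0.085 = 0.090
H(X) = -[0.910·log₂(0.910) + 0.090·log₂(0.090)]
  = 0.1238 + 0.3127 = 0.4365 bits

H(Y|X) = Σ_x P(x)·H(Y|X=x):
  X=0: P(X=0) = 0.910, P(Y|X=0) = (53/910, 857/910) → H(Y|X=0) = 0.3204
  X=1: P(X=1) = 0.090, P(Y|X=1) = (1/18, 17/18) → H(Y|X=1) = 0.3095
H(Y|X) = 0.910·0.3204 + 0.090·0.3095 = 0.3194 bits

H(X,Y) = -Σ_{x,y} P(x,y) log₂ P(x,y). Per-cell terms -P(x,y)·log₂P(x,y):
  X=0: 0.2246, 0.1908
  X=1: 0.0382, 0.3023
Sum of the 4 terms: H(X,Y) = 0.7559 bits

Chain rule check:
  H(X) + H(Y|X) = 0.4365 + 0.3194 = 0.7559 bits
  H(X,Y) = 0.7559 bits
✓ Chain rule verified.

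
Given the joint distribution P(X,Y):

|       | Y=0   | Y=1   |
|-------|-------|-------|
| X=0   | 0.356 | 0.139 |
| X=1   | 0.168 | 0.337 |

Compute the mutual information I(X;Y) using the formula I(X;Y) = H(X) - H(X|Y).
0.1109 bits

I(X;Y) = H(X) - H(X|Y)

Marginal of X (row sums):
  P(X=0) = 0.356 + 0.139 = 0.495
  P(X=1) = 0.168 + 0.337 = 0.505
H(X) = -[0.495·log₂(0.495) + 0.505·log₂(0.505)]
  = 0.50218 + 0.49775 = 0.9999 bits

Marginal of Y (column sums):
  P(Y=0) = 0.356 + 0.168 = 0.524
  P(Y=1) = 0.139 + 0.337 = 0.476
H(X|Y) = Σ_y P(y)·H(X|Y=y):
  Y=0: P(Y=0) = 0.524, P(X|Y=0) = (89/131, 42/131) → H(X|Y=0) = 0.90504
  Y=1: P(Y=1) = 0.476, P(X|Y=1) = (139/476, 337/476) → H(X|Y=1) = 0.87131
H(X|Y) = 0.524·0.90504 + 0.476·0.87131 = 0.8890 bits

I(X;Y) = H(X) - H(X|Y) = 0.9999 - 0.8890 = 0.1109 bits

Cross-check via I(X;Y) = H(X) + H(Y) - H(X,Y): computing H(Y) from the column sums and H(X,Y) from the 4 cells in the same way gives H(Y) = 0.9983 bits and H(X,Y) = 1.8873 bits, so
I(X;Y) = 0.9999 + 0.9983 - 1.8873 = 0.1109 bits ✓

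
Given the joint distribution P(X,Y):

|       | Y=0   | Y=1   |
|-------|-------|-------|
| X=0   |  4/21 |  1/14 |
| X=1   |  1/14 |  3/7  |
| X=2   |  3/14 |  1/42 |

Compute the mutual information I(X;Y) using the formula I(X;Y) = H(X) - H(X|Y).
0.3695 bits

I(X;Y) = H(X) - H(X|Y)

Marginal of X (row sums):
  P(X=0) = 4/21 + 1/14 = 11/42
  P(X=1) = 1/14 + 3/7 = 1/2
  P(X=2) = 3/14 + 1/42 = 5/21
H(X) = -[(11/42)·log₂(11/42) + (1/2)·log₂(1/2) + (5/21)·log₂(5/21)]
  = 0.50623 + 0.50000 + 0.49295 = 1.4992 bits

Marginal of Y (column sums):
  P(Y=0) = 4/21 + 1/14 + 3/14 = 10/21
  P(Y=1) = 1/14 + 3/7 + 1/42 = 11/21
H(X|Y) = Σ_y P(y)·H(X|Y=y):
  Y=0: P(Y=0) = 10/21, P(X|Y=0) = (2/5, 3/20, 9/20) → H(X|Y=0) = 1.45772
  Y=1: P(Y=1) = 11/21, P(X|Y=1) = (3/22, 9/11, 1/22) → H(X|Y=1) = 0.83154
H(X|Y) = (10/21)·1.45772 + (11/21)·0.83154 = 1.1297 bits

I(X;Y) = H(X) - H(X|Y) = 1.4992 - 1.1297 = 0.3695 bits

Cross-check via I(X;Y) = H(X) + H(Y) - H(X,Y): computing H(Y) from the column sums and H(X,Y) from the 6 cells in the same way gives H(Y) = 0.9984 bits and H(X,Y) = 2.1281 bits, so
I(X;Y) = 1.4992 + 0.9984 - 2.1281 = 0.3695 bits ✓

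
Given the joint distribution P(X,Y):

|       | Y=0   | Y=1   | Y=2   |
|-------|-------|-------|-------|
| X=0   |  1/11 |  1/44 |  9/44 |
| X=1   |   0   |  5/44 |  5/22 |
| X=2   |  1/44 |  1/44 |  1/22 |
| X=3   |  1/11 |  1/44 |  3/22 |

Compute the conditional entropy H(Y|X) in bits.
1.1612 bits

H(Y|X) = H(X,Y) - H(X)

H(X,Y) = -Σ_{x,y} P(x,y) log₂ P(x,y). Per-cell terms -P(x,y)·log₂P(x,y):
  X=0: 0.31449, 0.12408, 0.46831
  X=1: 0.00000, 0.35653, 0.48580
  X=2: 0.12408, 0.12408, 0.20270
  X=3: 0.31449, 0.12408, 0.39197
  (cells with P = 0 contribute 0)
Sum of the 12 terms: H(X,Y) = 3.0306 bits

Marginal of X (row sums):
  P(X=0) = 1/11 + 1/44 + 9/44 = 7/22
  P(X=1) = 0 + 5/44 + 5/22 = 15/44
  P(X=2) = 1/44 + 1/44 + 1/22 = 1/11
  P(X=3) = 1/11 + 1/44 + 3/22 = 1/4
H(X) = -[(7/22)·log₂(7/22) + (15/44)·log₂(15/44) + (1/11)·log₂(1/11) + (1/4)·log₂(1/4)]
  = 0.52566 + 0.52928 + 0.31449 + 0.50000 = 1.8694 bits

H(Y|X) = H(X,Y) - H(X) = 3.0306 - 1.8694 = 1.1612 bits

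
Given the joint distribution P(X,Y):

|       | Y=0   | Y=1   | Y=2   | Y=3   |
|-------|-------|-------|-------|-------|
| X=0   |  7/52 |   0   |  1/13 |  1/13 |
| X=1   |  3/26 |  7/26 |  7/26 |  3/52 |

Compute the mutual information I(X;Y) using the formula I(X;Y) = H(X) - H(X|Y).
0.2206 bits

I(X;Y) = H(X) - H(X|Y)

Marginal of X (row sums):
  P(X=0) = 7/52 + 0 + 1/13 + 1/13 = 15/52
  P(X=1) = 3/26 + 7/26 + 7/26 + 3/52 = 37/52
H(X) = -[(15/52)·log₂(15/52) + (37/52)·log₂(37/52)]
  = 0.51737 + 0.34936 = 0.8667 bits

Marginal of Y (column sums):
  P(Y=0) = 7/52 + 3/26 = 1/4
  P(Y=1) = 0 + 7/26 = 7/26
  P(Y=2) = 1/13 + 7/26 = 9/26
  P(Y=3) = 1/13 + 3/52 = 7/52
H(X|Y) = Σ_y P(y)·H(X|Y=y):
  Y=0: P(Y=0) = 1/4, P(X|Y=0) = (7/13, 6/13) → H(X|Y=0) = 0.99573
  Y=1: P(Y=1) = 7/26, P(X|Y=1) = (0, 1) → H(X|Y=1) = 0.00000
  Y=2: P(Y=2) = 9/26, P(X|Y=2) = (2/9, 7/9) → H(X|Y=2) = 0.76420
  Y=3: P(Y=3) = 7/52, P(X|Y=3) = (4/7, 3/7) → H(X|Y=3) = 0.98523
H(X|Y) = (1/4)·0.99573 + (7/26)·0.00000 + (9/26)·0.76420 + (7/52)·0.98523 = 0.6461 bits

I(X;Y) = H(X) - H(X|Y) = 0.8667 - 0.6461 = 0.2206 bits

Cross-check via I(X;Y) = H(X) + H(Y) - H(X,Y): computing H(Y) from the column sums and H(X,Y) from the 8 cells in the same way gives H(Y) = 1.9289 bits and H(X,Y) = 2.5750 bits, so
I(X;Y) = 0.8667 + 1.9289 - 2.5750 = 0.2206 bits ✓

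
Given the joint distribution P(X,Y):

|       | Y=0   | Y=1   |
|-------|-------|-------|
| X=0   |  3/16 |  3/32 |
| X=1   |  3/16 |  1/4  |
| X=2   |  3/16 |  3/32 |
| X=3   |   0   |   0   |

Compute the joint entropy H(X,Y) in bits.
2.4988 bits

H(X,Y) = -Σ_{x,y} P(x,y) log₂ P(x,y). Per-cell terms -P(x,y)·log₂P(x,y):
  X=0: 0.4528, 0.3202
  X=1: 0.4528, 0.5000
  X=2: 0.4528, 0.3202
  X=3: 0.0000, 0.0000
  (cells with P = 0 contribute 0)
Sum of the 8 terms: H(X,Y) = 2.4988 bits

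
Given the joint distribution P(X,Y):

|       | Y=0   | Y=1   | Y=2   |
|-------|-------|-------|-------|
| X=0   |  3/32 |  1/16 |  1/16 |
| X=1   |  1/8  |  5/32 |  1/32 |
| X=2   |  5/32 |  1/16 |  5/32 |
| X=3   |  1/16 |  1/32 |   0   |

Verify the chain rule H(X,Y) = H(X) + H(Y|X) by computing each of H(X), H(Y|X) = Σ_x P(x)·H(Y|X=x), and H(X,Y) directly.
H(X) = 1.8548 bits, H(Y|X) = 1.4082 bits, H(X,Y) = 3.2630 bits

Marginal of X (row sums):
  P(X=0) = 3/32 + 1/16 + 1/16 = 7/32
  P(X=1) = 1/8 + 5/32 + 1/32 = 5/16
  P(X=2) = 5/32 + 1/16 + 5/32 = 3/8
  P(X=3) = 1/16 + 1/32 + 0 = 3/32
H(X) = -[(7/32)·log₂(7/32) + (5/16)·log₂(5/16) + (3/8)·log₂(3/8) + (3/32)·log₂(3/32)]
  = 0.47964 + 0.52440 + 0.53064 + 0.32016 = 1.8548 bits

H(Y|X) = Σ_x P(x)·H(Y|X=x):
  X=0: P(X=0) = 7/32, P(Y|X=0) = (3/7, 2/7, 2/7) → H(Y|X=0) = 1.55666
  X=1: P(X=1) = 5/16, P(Y|X=1) = (2/5, 1/2, 1/10) → H(Y|X=1) = 1.36096
  X=2: P(X=2) = 3/8, P(Y|X=2) = (5/12, 1/6, 5/12) → H(Y|X=2) = 1.48336
  X=3: P(X=3) = 3/32, P(Y|X=3) = (2/3, 1/3, 0) → H(Y|X=3) = 0.91830
H(Y|X) = (7/32)·1.55666 + (5/16)·1.36096 + (3/8)·1.48336 + (3/32)·0.91830 = 1.4082 bits

H(X,Y) = -Σ_{x,y} P(x,y) log₂ P(x,y). Per-cell terms -P(x,y)·log₂P(x,y):
  X=0: 0.32016, 0.25000, 0.25000
  X=1: 0.37500, 0.41845, 0.15625
  X=2: 0.41845, 0.25000, 0.41845
  X=3: 0.25000, 0.15625, 0.00000
  (cells with P = 0 contribute 0)
Sum of the 12 terms: H(X,Y) = 3.2630 bits

Chain rule check:
  H(X) + H(Y|X) = 1.8548 + 1.4082 = 3.2630 bits
  H(X,Y) = 3.2630 bits
✓ Chain rule verified.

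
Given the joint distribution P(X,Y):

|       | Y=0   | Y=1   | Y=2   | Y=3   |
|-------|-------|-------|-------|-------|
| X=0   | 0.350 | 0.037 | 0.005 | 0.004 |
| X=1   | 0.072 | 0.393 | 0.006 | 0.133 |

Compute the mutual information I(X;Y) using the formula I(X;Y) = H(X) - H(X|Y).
0.4715 bits

I(X;Y) = H(X) - H(X|Y)

Marginal of X (row sums):
  P(X=0) = 0.350 + 0.037 + 0.005 + 0.004 = 0.396
  P(X=1) = 0.072 + 0.393 + 0.006 + 0.133 = 0.604
H(X) = -[0.396·log₂(0.396) + 0.604·log₂(0.604)]
  = 0.52923 + 0.43934 = 0.9686 bits

Marginal of Y (column sums):
  P(Y=0) = 0.350 + 0.072 = 0.422
  P(Y=1) = 0.037 + 0.393 = 0.430
  P(Y=2) = 0.005 + 0.006 = 0.011
  P(Y=3) = 0.004 + 0.133 = 0.137
H(X|Y) = Σ_y P(y)·H(X|Y=y):
  Y=0: P(Y=0) = 0.422, P(X|Y=0) = (175/211, 36/211) → H(X|Y=0) = 0.65911
  Y=1: P(Y=1) = 0.430, P(X|Y=1) = (37/430, 393/430) → H(X|Y=1) = 0.42313
  Y=2: P(Y=2) = 0.011, P(X|Y=2) = (5/11, 6/11) → H(X|Y=2) = 0.99403
  Y=3: P(Y=3) = 0.137, P(X|Y=3) = (4/137, 133/137) → H(X|Y=3) = 0.19035
H(X|Y) = 0.422·0.65911 + 0.430·0.42313 + 0.011·0.99403 + 0.137·0.19035 = 0.4971 bits

I(X;Y) = H(X) - H(X|Y) = 0.9686 - 0.4971 = 0.4715 bits

Cross-check via I(X;Y) = H(X) + H(Y) - H(X,Y): computing H(Y) from the column sums and H(X,Y) from the 8 cells in the same way gives H(Y) = 1.5133 bits and H(X,Y) = 2.0104 bits, so
I(X;Y) = 0.9686 + 1.5133 - 2.0104 = 0.4715 bits ✓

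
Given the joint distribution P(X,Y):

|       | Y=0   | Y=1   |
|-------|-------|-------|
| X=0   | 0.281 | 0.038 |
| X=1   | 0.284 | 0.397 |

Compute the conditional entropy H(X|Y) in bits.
0.7510 bits

H(X|Y) = H(X,Y) - H(Y)

H(X,Y) = -Σ_{x,y} P(x,y) log₂ P(x,y). Per-cell terms -P(x,y)·log₂P(x,y):
  X=0: 0.5146, 0.1793
  X=1: 0.5158, 0.5291
Sum of the 4 terms: H(X,Y) = 1.7388 bits

Marginal of Y (column sums):
  P(Y=0) = 0.281 + 0.284 = 0.565
  P(Y=1) = 0.038 + 0.397 = 0.435
H(Y) = -[0.565·log₂(0.565) + 0.435·log₂(0.435)]
  = 0.4654 + 0.5224 = 0.9878 bits

H(X|Y) = H(X,Y) - H(Y) = 1.7388 - 0.9878 = 0.7510 bits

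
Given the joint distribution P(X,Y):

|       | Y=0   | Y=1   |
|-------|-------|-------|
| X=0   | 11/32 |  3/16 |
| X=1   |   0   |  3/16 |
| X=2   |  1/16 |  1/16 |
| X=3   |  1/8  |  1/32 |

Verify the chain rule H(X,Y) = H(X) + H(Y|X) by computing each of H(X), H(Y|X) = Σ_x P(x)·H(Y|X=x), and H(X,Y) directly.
H(X) = 1.7311 bits, H(Y|X) = 0.7354 bits, H(X,Y) = 2.4665 bits

Marginal of X (row sums):
  P(X=0) = 11/32 + 3/16 = 17/32
  P(X=1) = 0 + 3/16 = 3/16
  P(X=2) = 1/16 + 1/16 = 1/8
  P(X=3) = 1/8 + 1/32 = 5/32
H(X) = -[(17/32)·log₂(17/32) + (3/16)·log₂(3/16) + (1/8)·log₂(1/8) + (5/32)·log₂(5/32)]
  = 0.48479 + 0.45282 + 0.37500 + 0.41845 = 1.7311 bits

H(Y|X) = Σ_x P(x)·H(Y|X=x):
  X=0: P(X=0) = 17/32, P(Y|X=0) = (11/17, 6/17) → H(Y|X=0) = 0.93667
  X=1: P(X=1) = 3/16, P(Y|X=1) = (0, 1) → H(Y|X=1) = 0.00000
  X=2: P(X=2) = 1/8, P(Y|X=2) = (1/2, 1/2) → H(Y|X=2) = 1.00000
  X=3: P(X=3) = 5/32, P(Y|X=3) = (4/5, 1/5) → H(Y|X=3) = 0.72193
H(Y|X) = (17/32)·0.93667 + (3/16)·0.00000 + (1/8)·1.00000 + (5/32)·0.72193 = 0.7354 bits

H(X,Y) = -Σ_{x,y} P(x,y) log₂ P(x,y). Per-cell terms -P(x,y)·log₂P(x,y):
  X=0: 0.52957, 0.45282
  X=1: 0.00000, 0.45282
  X=2: 0.25000, 0.25000
  X=3: 0.37500, 0.15625
  (cells with P = 0 contribute 0)
Sum of the 8 terms: H(X,Y) = 2.4665 bits

Chain rule check:
  H(X) + H(Y|X) = 1.7311 + 0.7354 = 2.4665 bits
  H(X,Y) = 2.4665 bits
✓ Chain rule verified.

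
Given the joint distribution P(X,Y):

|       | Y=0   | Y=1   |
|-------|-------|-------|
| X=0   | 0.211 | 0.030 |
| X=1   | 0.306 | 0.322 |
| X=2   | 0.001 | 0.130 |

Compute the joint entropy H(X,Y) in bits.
2.0672 bits

H(X,Y) = -Σ_{x,y} P(x,y) log₂ P(x,y). Per-cell terms -P(x,y)·log₂P(x,y):
  X=0: 0.4736, 0.1518
  X=1: 0.5228, 0.5264
  X=2: 0.0100, 0.3826
Sum of the 6 terms: H(X,Y) = 2.0672 bits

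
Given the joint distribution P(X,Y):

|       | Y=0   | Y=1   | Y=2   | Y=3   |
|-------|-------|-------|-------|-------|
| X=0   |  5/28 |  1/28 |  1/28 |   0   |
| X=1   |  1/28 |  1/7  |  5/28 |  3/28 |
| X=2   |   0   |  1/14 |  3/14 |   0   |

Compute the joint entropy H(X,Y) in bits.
2.8972 bits

H(X,Y) = -Σ_{x,y} P(x,y) log₂ P(x,y). Per-cell terms -P(x,y)·log₂P(x,y):
  X=0: 0.44383, 0.17169, 0.17169, 0.00000
  X=1: 0.17169, 0.40105, 0.44383, 0.34526
  X=2: 0.00000, 0.27195, 0.47623, 0.00000
  (cells with P = 0 contribute 0)
Sum of the 12 terms: H(X,Y) = 2.8972 bits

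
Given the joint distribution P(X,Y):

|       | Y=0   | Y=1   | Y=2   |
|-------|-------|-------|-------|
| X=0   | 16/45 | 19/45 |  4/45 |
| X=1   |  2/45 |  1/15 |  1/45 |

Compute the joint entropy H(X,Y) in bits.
1.9482 bits

H(X,Y) = -Σ_{x,y} P(x,y) log₂ P(x,y). Per-cell terms -P(x,y)·log₂P(x,y):
  X=0: 0.53044, 0.52521, 0.31039
  X=1: 0.19964, 0.26046, 0.12204
Sum of the 6 terms: H(X,Y) = 1.9482 bits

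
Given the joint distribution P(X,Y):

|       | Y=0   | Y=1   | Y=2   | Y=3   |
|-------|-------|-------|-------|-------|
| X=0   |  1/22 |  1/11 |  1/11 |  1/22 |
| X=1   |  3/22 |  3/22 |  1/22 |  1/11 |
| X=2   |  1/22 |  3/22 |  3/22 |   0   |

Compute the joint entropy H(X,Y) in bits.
3.3222 bits

H(X,Y) = -Σ_{x,y} P(x,y) log₂ P(x,y). Per-cell terms -P(x,y)·log₂P(x,y):
  X=0: 0.202701, 0.314494, 0.314494, 0.202701
  X=1: 0.391973, 0.391973, 0.202701, 0.314494
  X=2: 0.202701, 0.391973, 0.391973, 0.000000
  (cells with P = 0 contribute 0)
Sum of the 12 terms: H(X,Y) = 3.3222 bits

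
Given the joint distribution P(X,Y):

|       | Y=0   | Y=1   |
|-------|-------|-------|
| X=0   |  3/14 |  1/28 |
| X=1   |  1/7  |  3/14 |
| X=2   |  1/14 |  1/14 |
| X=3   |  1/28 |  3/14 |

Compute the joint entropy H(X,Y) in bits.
2.7170 bits

H(X,Y) = -Σ_{x,y} P(x,y) log₂ P(x,y). Per-cell terms -P(x,y)·log₂P(x,y):
  X=0: 0.47623, 0.17169
  X=1: 0.40105, 0.47623
  X=2: 0.27195, 0.27195
  X=3: 0.17169, 0.47623
Sum of the 8 terms: H(X,Y) = 2.7170 bits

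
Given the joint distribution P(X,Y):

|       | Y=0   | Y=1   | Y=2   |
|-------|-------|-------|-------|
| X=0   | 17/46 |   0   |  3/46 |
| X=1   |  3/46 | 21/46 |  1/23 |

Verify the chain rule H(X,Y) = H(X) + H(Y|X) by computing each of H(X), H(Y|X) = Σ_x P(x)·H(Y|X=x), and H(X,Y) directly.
H(X) = 0.9877 bits, H(Y|X) = 0.7699 bits, H(X,Y) = 1.7576 bits

Marginal of X (row sums):
  P(X=0) = 17/46 + 0 + 3/46 = 10/23
  P(X=1) = 3/46 + 21/46 + 1/23 = 13/23
H(X) = -[(10/23)·log₂(10/23) + (13/23)·log₂(13/23)]
  = 0.52245 + 0.46524 = 0.9877 bits

H(Y|X) = Σ_x P(x)·H(Y|X=x):
  X=0: P(X=0) = 10/23, P(Y|X=0) = (17/20, 0, 3/20) → H(Y|X=0) = 0.60984
  X=1: P(X=1) = 13/23, P(Y|X=1) = (3/26, 21/26, 1/13) → H(Y|X=1) = 0.89300
H(Y|X) = (10/23)·0.60984 + (13/23)·0.89300 = 0.7699 bits

H(X,Y) = -Σ_{x,y} P(x,y) log₂ P(x,y). Per-cell terms -P(x,y)·log₂P(x,y):
  X=0: 0.53073, 0.00000, 0.25687
  X=1: 0.25687, 0.51644, 0.19668
  (cells with P = 0 contribute 0)
Sum of the 6 terms: H(X,Y) = 1.7576 bits

Chain rule check:
  H(X) + H(Y|X) = 0.9877 + 0.7699 = 1.7576 bits
  H(X,Y) = 1.7576 bits
✓ Chain rule verified.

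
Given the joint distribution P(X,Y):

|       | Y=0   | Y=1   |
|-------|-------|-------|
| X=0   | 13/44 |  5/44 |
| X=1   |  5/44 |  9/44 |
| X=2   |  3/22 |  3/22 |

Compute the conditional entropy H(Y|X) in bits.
0.9206 bits

H(Y|X) = H(X,Y) - H(X)

H(X,Y) = -Σ_{x,y} P(x,y) log₂ P(x,y). Per-cell terms -P(x,y)·log₂P(x,y):
  X=0: 0.5197, 0.3565
  X=1: 0.3565, 0.4683
  X=2: 0.3920, 0.3920
Sum of the 6 terms: H(X,Y) = 2.4850 bits

Marginal of X (row sums):
  P(X=0) = 13/44 + 5/44 = 9/22
  P(X=1) = 5/44 + 9/44 = 7/22
  P(X=2) = 3/22 + 3/22 = 3/11
H(X) = -[(9/22)·log₂(9/22) + (7/22)·log₂(7/22) + (3/11)·log₂(3/11)]
  = 0.5275 + 0.5257 + 0.5112 = 1.5644 bits

H(Y|X) = H(X,Y) - H(X) = 2.4850 - 1.5644 = 0.9206 bits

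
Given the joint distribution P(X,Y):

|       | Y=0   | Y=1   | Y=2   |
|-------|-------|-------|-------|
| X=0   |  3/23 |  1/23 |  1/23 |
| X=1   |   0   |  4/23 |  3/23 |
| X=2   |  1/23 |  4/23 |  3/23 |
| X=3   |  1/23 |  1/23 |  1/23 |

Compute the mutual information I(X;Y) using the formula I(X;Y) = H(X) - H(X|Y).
0.2375 bits

I(X;Y) = H(X) - H(X|Y)

Marginal of X (row sums):
  P(X=0) = 3/23 + 1/23 + 1/23 = 5/23
  P(X=1) = 0 + 4/23 + 3/23 = 7/23
  P(X=2) = 1/23 + 4/23 + 3/23 = 8/23
  P(X=3) = 1/23 + 1/23 + 1/23 = 3/23
H(X) = -[(5/23)·log₂(5/23) + (7/23)·log₂(7/23) + (8/23)·log₂(8/23) + (3/23)·log₂(3/23)]
  = 0.47862 + 0.52232 + 0.52993 + 0.38330 = 1.9142 bits

Marginal of Y (column sums):
  P(Y=0) = 3/23 + 0 + 1/23 + 1/23 = 5/23
  P(Y=1) = 1/23 + 4/23 + 4/23 + 1/23 = 10/23
  P(Y=2) = 1/23 + 3/23 + 3/23 + 1/23 = 8/23
H(X|Y) = Σ_y P(y)·H(X|Y=y):
  Y=0: P(Y=0) = 5/23, P(X|Y=0) = (3/5, 0, 1/5, 1/5) → H(X|Y=0) = 1.37095
  Y=1: P(Y=1) = 10/23, P(X|Y=1) = (1/10, 2/5, 2/5, 1/10) → H(X|Y=1) = 1.72193
  Y=2: P(Y=2) = 8/23, P(X|Y=2) = (1/8, 3/8, 3/8, 1/8) → H(X|Y=2) = 1.81128
H(X|Y) = (5/23)·1.37095 + (10/23)·1.72193 + (8/23)·1.81128 = 1.6767 bits

I(X;Y) = H(X) - H(X|Y) = 1.9142 - 1.6767 = 0.2375 bits

Cross-check via I(X;Y) = H(X) + H(Y) - H(X,Y): computing H(Y) from the column sums and H(X,Y) from the 12 cells in the same way gives H(Y) = 1.5310 bits and H(X,Y) = 3.2077 bits, so
I(X;Y) = 1.9142 + 1.5310 - 3.2077 = 0.2375 bits ✓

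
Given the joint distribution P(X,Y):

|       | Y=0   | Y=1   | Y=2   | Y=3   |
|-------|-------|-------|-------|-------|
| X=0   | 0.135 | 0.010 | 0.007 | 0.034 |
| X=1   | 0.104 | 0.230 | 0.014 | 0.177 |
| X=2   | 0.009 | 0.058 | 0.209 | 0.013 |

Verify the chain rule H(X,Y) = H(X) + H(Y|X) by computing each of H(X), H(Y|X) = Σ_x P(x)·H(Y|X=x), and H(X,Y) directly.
H(X) = 1.4570 bits, H(Y|X) = 1.4240 bits, H(X,Y) = 2.8810 bits

Marginal of X (row sums):
  P(X=0) = 0.135 + 0.010 + 0.007 + 0.034 = 0.186
  P(X=1) = 0.104 + 0.230 + 0.014 + 0.177 = 0.525
  P(X=2) = 0.009 + 0.058 + 0.209 + 0.013 = 0.289
H(X) = -[0.186·log₂(0.186) + 0.525·log₂(0.525) + 0.289·log₂(0.289)]
  = 0.4514 + 0.4880 + 0.5176 = 1.4570 bits

H(Y|X) = Σ_x P(x)·H(Y|X=x):
  X=0: P(X=0) = 0.186, P(Y|X=0) = (45/62, 5/93, 7/186, 17/93) → H(Y|X=0) = 1.1885
  X=1: P(X=1) = 0.525, P(Y|X=1) = (104/525, 46/105, 2/75, 59/175) → H(Y|X=1) = 1.6526
  X=2: P(X=2) = 0.289, P(Y|X=2) = (9/289, 58/289, 209/289, 13/289) → H(Y|X=2) = 1.1603
H(Y|X) = 0.186·1.1885 + 0.525·1.6526 + 0.289·1.1603 = 1.4240 bits

H(X,Y) = -Σ_{x,y} P(x,y) log₂ P(x,y). Per-cell terms -P(x,y)·log₂P(x,y):
  X=0: 0.3900, 0.0664, 0.0501, 0.1659
  X=1: 0.3396, 0.4877, 0.0862, 0.4422
  X=2: 0.0612, 0.2383, 0.4720, 0.0814
Sum of the 12 terms: H(X,Y) = 2.8810 bits

Chain rule check:
  H(X) + H(Y|X) = 1.4570 + 1.4240 = 2.8810 bits
  H(X,Y) = 2.8810 bits
✓ Chain rule verified.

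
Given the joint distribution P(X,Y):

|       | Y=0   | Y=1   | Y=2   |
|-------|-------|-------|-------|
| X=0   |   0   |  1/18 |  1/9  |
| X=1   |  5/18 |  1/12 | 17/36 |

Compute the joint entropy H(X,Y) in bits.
1.9071 bits

H(X,Y) = -Σ_{x,y} P(x,y) log₂ P(x,y). Per-cell terms -P(x,y)·log₂P(x,y):
  X=0: 0.0000, 0.2317, 0.3522
  X=1: 0.5133, 0.2987, 0.5112
  (cells with P = 0 contribute 0)
Sum of the 6 terms: H(X,Y) = 1.9071 bits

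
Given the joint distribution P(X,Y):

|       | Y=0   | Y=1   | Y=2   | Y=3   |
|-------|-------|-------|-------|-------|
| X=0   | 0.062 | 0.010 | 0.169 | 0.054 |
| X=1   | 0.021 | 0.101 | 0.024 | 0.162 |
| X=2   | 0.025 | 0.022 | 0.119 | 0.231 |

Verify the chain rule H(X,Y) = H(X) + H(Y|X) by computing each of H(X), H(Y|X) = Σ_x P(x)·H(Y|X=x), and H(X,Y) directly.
H(X) = 1.5720 bits, H(Y|X) = 1.5177 bits, H(X,Y) = 3.0896 bits

Marginal of X (row sums):
  P(X=0) = 0.062 + 0.010 + 0.169 + 0.054 = 0.295
  P(X=1) = 0.021 + 0.101 + 0.024 + 0.162 = 0.308
  P(X=2) = 0.025 + 0.022 + 0.119 + 0.231 = 0.397
H(X) = -[0.295·log₂(0.295) + 0.308·log₂(0.308) + 0.397·log₂(0.397)]
  = 0.51956 + 0.52329 + 0.52912 = 1.5720 bits

H(Y|X) = Σ_x P(x)·H(Y|X=x):
  X=0: P(X=0) = 0.295, P(Y|X=0) = (62/295, 2/59, 169/295, 54/295) → H(Y|X=0) = 1.54731
  X=1: P(X=1) = 0.308, P(Y|X=1) = (3/44, 101/308, 6/77, 81/154) → H(Y|X=1) = 1.56610
  X=2: P(X=2) = 0.397, P(Y|X=2) = (25/397, 22/397, 119/397, 231/397) → H(Y|X=2) = 1.45808
H(Y|X) = 0.295·1.54731 + 0.308·1.56610 + 0.397·1.45808 = 1.5177 bits

H(X,Y) = -Σ_{x,y} P(x,y) log₂ P(x,y). Per-cell terms -P(x,y)·log₂P(x,y):
  X=0: 0.24872, 0.06644, 0.43347, 0.22739
  X=1: 0.11704, 0.33406, 0.12914, 0.42540
  X=2: 0.13305, 0.12114, 0.36545, 0.48834
Sum of the 12 terms: H(X,Y) = 3.0896 bits

Chain rule check:
  H(X) + H(Y|X) = 1.5720 + 1.5177 = 3.0897 bits
  H(X,Y) = 3.0896 bits
✓ Chain rule verified (Δ = 0.0001 is 4-dp rounding noise: each of the three values was rounded independently).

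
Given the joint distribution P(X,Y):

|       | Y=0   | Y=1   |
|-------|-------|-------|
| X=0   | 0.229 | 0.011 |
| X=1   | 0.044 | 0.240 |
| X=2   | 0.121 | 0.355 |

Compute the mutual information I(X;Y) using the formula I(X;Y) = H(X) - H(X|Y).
0.3369 bits

I(X;Y) = H(X) - H(X|Y)

Marginal of X (row sums):
  P(X=0) = 0.229 + 0.011 = 0.240
  P(X=1) = 0.044 + 0.240 = 0.284
  P(X=2) = 0.121 + 0.355 = 0.476
H(X) = -[0.240·log₂(0.240) + 0.284·log₂(0.284) + 0.476·log₂(0.476)]
  = 0.4941345 + 0.5157546 + 0.5097801 = 1.519669 bits

Marginal of Y (column sums):
  P(Y=0) = 0.229 + 0.044 + 0.121 = 0.394
  P(Y=1) = 0.011 + 0.240 + 0.355 = 0.606
H(X|Y) = Σ_y P(y)·H(X|Y=y):
  Y=0: P(Y=0) = 0.394, P(X|Y=0) = (229/394, 22/197, 121/394) → H(X|Y=0) = 1.3312520
  Y=1: P(Y=1) = 0.606, P(X|Y=1) = (11/606, 40/101, 355/606) → H(X|Y=1) = 1.0861572
H(X|Y) = 0.394·1.3312520 + 0.606·1.0861572 = 1.182725 bits

I(X;Y) = H(X) - H(X|Y) = 1.519669 - 1.182725 = 0.3369 bits

Cross-check via I(X;Y) = H(X) + H(Y) - H(X,Y): computing H(Y) from the column sums and H(X,Y) from the 6 cells in the same way gives H(Y) = 0.967332 bits and H(X,Y) = 2.150057 bits, so
I(X;Y) = 1.519669 + 0.967332 - 2.150057 = 0.3369 bits ✓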